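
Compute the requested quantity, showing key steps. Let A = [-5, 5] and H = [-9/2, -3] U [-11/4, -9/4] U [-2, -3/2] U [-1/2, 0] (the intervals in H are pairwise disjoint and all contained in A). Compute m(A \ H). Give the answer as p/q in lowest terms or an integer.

The ambient interval has length m(A) = 5 - (-5) = 10.
Since the holes are disjoint and sit inside A, by finite additivity
  m(H) = sum_i (b_i - a_i), and m(A \ H) = m(A) - m(H).
Computing the hole measures:
  m(H_1) = -3 - (-9/2) = 3/2.
  m(H_2) = -9/4 - (-11/4) = 1/2.
  m(H_3) = -3/2 - (-2) = 1/2.
  m(H_4) = 0 - (-1/2) = 1/2.
Summed: m(H) = 3/2 + 1/2 + 1/2 + 1/2 = 3.
So m(A \ H) = 10 - 3 = 7.

7


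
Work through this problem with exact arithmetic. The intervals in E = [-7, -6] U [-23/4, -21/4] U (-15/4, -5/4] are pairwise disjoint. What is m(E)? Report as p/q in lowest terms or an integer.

For pairwise disjoint intervals, m(union_i I_i) = sum_i m(I_i),
and m is invariant under swapping open/closed endpoints (single points have measure 0).
So m(E) = sum_i (b_i - a_i).
  I_1 has length -6 - (-7) = 1.
  I_2 has length -21/4 - (-23/4) = 1/2.
  I_3 has length -5/4 - (-15/4) = 5/2.
Summing:
  m(E) = 1 + 1/2 + 5/2 = 4.

4


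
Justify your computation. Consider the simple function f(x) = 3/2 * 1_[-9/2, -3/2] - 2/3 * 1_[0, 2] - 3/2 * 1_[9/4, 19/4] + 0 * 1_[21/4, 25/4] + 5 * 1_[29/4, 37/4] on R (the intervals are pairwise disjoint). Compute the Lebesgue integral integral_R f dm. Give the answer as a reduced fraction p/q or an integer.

For a simple function f = sum_i c_i * 1_{A_i} with disjoint A_i,
  integral f dm = sum_i c_i * m(A_i).
Lengths of the A_i:
  m(A_1) = -3/2 - (-9/2) = 3.
  m(A_2) = 2 - 0 = 2.
  m(A_3) = 19/4 - 9/4 = 5/2.
  m(A_4) = 25/4 - 21/4 = 1.
  m(A_5) = 37/4 - 29/4 = 2.
Contributions c_i * m(A_i):
  (3/2) * (3) = 9/2.
  (-2/3) * (2) = -4/3.
  (-3/2) * (5/2) = -15/4.
  (0) * (1) = 0.
  (5) * (2) = 10.
Total: 9/2 - 4/3 - 15/4 + 0 + 10 = 113/12.

113/12


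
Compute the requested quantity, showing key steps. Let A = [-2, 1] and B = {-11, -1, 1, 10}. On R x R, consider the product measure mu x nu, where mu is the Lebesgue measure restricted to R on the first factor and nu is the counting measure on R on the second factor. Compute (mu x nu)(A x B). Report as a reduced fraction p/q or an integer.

For a measurable rectangle A x B, the product measure satisfies
  (mu x nu)(A x B) = mu(A) * nu(B).
  mu(A) = 3.
  nu(B) = 4.
  (mu x nu)(A x B) = 3 * 4 = 12.

12


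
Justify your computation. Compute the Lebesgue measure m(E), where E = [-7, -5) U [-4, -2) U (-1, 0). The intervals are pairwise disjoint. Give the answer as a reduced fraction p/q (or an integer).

For pairwise disjoint intervals, m(union_i I_i) = sum_i m(I_i),
and m is invariant under swapping open/closed endpoints (single points have measure 0).
So m(E) = sum_i (b_i - a_i).
  I_1 has length -5 - (-7) = 2.
  I_2 has length -2 - (-4) = 2.
  I_3 has length 0 - (-1) = 1.
Summing:
  m(E) = 2 + 2 + 1 = 5.

5


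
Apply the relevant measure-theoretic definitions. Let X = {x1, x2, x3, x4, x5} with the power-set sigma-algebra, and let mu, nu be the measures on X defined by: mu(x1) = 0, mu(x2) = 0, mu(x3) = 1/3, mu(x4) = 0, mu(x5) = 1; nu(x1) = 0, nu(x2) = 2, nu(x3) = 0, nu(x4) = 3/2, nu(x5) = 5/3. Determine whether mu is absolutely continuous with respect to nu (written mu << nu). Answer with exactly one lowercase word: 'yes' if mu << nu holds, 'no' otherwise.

mu << nu means: every nu-null measurable set is also mu-null; equivalently, for every atom x, if nu({x}) = 0 then mu({x}) = 0.
Checking each atom:
  x1: nu = 0, mu = 0 -> consistent with mu << nu.
  x2: nu = 2 > 0 -> no constraint.
  x3: nu = 0, mu = 1/3 > 0 -> violates mu << nu.
  x4: nu = 3/2 > 0 -> no constraint.
  x5: nu = 5/3 > 0 -> no constraint.
The atom(s) x3 violate the condition (nu = 0 but mu > 0). Therefore mu is NOT absolutely continuous w.r.t. nu.

no


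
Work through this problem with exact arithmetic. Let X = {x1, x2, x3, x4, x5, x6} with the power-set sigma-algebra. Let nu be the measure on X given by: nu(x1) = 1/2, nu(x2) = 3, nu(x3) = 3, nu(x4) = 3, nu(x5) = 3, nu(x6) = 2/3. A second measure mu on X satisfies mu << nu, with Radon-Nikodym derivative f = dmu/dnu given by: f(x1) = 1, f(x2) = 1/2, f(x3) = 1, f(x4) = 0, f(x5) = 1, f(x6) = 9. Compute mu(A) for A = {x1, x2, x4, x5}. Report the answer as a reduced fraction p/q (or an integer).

By the defining property of the Radon-Nikodym derivative, for every measurable set A,
  mu(A) = integral_A f dnu.
Since nu is a discrete measure concentrated on the atoms of X, the integral over A reduces to the sum
  mu(A) = sum_{x in A} f(x) * nu({x}).
Computing each term:
  x1: f(x1) * nu(x1) = 1 * 1/2 = 1/2.
  x2: f(x2) * nu(x2) = 1/2 * 3 = 3/2.
  x4: f(x4) * nu(x4) = 0 * 3 = 0.
  x5: f(x5) * nu(x5) = 1 * 3 = 3.
Summing: mu(A) = 1/2 + 3/2 + 0 + 3 = 5.

5


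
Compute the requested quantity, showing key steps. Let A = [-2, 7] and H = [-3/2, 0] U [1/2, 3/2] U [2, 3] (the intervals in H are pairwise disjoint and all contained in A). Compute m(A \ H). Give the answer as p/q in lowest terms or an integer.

The ambient interval has length m(A) = 7 - (-2) = 9.
Since the holes are disjoint and sit inside A, by finite additivity
  m(H) = sum_i (b_i - a_i), and m(A \ H) = m(A) - m(H).
Computing the hole measures:
  m(H_1) = 0 - (-3/2) = 3/2.
  m(H_2) = 3/2 - 1/2 = 1.
  m(H_3) = 3 - 2 = 1.
Summed: m(H) = 3/2 + 1 + 1 = 7/2.
So m(A \ H) = 9 - 7/2 = 11/2.

11/2


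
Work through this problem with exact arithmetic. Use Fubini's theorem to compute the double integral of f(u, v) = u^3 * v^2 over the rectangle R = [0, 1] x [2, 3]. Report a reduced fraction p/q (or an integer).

f(u, v) is a tensor product of a function of u and a function of v, and both factors are bounded continuous (hence Lebesgue integrable) on the rectangle, so Fubini's theorem applies:
  integral_R f d(m x m) = (integral_a1^b1 u^3 du) * (integral_a2^b2 v^2 dv).
Inner integral in u: integral_{0}^{1} u^3 du = (1^4 - 0^4)/4
  = 1/4.
Inner integral in v: integral_{2}^{3} v^2 dv = (3^3 - 2^3)/3
  = 19/3.
Product: (1/4) * (19/3) = 19/12.

19/12


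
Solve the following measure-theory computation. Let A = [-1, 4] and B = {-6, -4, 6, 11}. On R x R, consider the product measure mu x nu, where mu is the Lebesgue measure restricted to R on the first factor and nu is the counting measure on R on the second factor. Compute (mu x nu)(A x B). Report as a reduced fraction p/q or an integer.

For a measurable rectangle A x B, the product measure satisfies
  (mu x nu)(A x B) = mu(A) * nu(B).
  mu(A) = 5.
  nu(B) = 4.
  (mu x nu)(A x B) = 5 * 4 = 20.

20


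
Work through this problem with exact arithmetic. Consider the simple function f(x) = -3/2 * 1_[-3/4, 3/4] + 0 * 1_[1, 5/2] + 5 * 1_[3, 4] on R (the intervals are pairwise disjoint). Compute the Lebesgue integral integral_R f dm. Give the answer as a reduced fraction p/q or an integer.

For a simple function f = sum_i c_i * 1_{A_i} with disjoint A_i,
  integral f dm = sum_i c_i * m(A_i).
Lengths of the A_i:
  m(A_1) = 3/4 - (-3/4) = 3/2.
  m(A_2) = 5/2 - 1 = 3/2.
  m(A_3) = 4 - 3 = 1.
Contributions c_i * m(A_i):
  (-3/2) * (3/2) = -9/4.
  (0) * (3/2) = 0.
  (5) * (1) = 5.
Total: -9/4 + 0 + 5 = 11/4.

11/4


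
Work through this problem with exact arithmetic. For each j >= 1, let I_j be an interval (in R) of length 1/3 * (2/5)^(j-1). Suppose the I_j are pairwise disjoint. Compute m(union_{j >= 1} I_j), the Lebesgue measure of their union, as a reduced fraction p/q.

By countable additivity of the Lebesgue measure on pairwise disjoint measurable sets,
  m(union_{j >= 1} I_j) = sum_{j >= 1} m(I_j) = sum_{j >= 1} a * r^(j-1),
  with a = 1/3 and r = 2/5.
Since 0 < r = 2/5 < 1, the geometric series converges:
  sum_{j >= 1} a * r^(j-1) = a / (1 - r).
  = 1/3 / (1 - 2/5)
  = 1/3 / (3/5)
  = 5/9.

5/9


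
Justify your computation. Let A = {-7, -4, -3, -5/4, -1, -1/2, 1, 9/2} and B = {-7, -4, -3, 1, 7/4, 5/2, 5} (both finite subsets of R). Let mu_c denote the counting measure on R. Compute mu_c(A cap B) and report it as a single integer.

Counting measure on a finite set equals cardinality. mu_c(A cap B) = |A cap B| (elements appearing in both).
Enumerating the elements of A that also lie in B gives 4 element(s).
So mu_c(A cap B) = 4.

4


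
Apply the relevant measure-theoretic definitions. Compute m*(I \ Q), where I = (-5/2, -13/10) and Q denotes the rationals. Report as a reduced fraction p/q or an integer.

The interval I = (-5/2, -13/10) has m(I) = -13/10 - (-5/2) = 6/5 (endpoints are measure-zero, so open/closed/half-open agree). Write I = (I cap Q) u (I \ Q). The rationals in I are countable, so m*(I cap Q) = 0 (cover each rational by intervals whose total length is arbitrarily small). By countable subadditivity m*(I) <= m*(I cap Q) + m*(I \ Q), hence m*(I \ Q) >= m(I) = 6/5. The reverse inequality m*(I \ Q) <= m*(I) = 6/5 is trivial since (I \ Q) is a subset of I. Therefore m*(I \ Q) = 6/5.

6/5


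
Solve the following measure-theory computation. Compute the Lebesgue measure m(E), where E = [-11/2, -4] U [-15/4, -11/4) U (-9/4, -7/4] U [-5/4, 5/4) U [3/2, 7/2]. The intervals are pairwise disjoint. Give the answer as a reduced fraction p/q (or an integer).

For pairwise disjoint intervals, m(union_i I_i) = sum_i m(I_i),
and m is invariant under swapping open/closed endpoints (single points have measure 0).
So m(E) = sum_i (b_i - a_i).
  I_1 has length -4 - (-11/2) = 3/2.
  I_2 has length -11/4 - (-15/4) = 1.
  I_3 has length -7/4 - (-9/4) = 1/2.
  I_4 has length 5/4 - (-5/4) = 5/2.
  I_5 has length 7/2 - 3/2 = 2.
Summing:
  m(E) = 3/2 + 1 + 1/2 + 5/2 + 2 = 15/2.

15/2


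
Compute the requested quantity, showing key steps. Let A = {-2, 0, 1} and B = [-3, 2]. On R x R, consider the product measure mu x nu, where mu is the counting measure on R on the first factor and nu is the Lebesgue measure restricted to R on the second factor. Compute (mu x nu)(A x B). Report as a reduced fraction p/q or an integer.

For a measurable rectangle A x B, the product measure satisfies
  (mu x nu)(A x B) = mu(A) * nu(B).
  mu(A) = 3.
  nu(B) = 5.
  (mu x nu)(A x B) = 3 * 5 = 15.

15


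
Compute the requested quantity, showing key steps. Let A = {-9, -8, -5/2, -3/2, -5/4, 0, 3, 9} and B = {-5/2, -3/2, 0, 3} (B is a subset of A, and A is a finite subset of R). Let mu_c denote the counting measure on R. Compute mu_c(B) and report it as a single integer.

Counting measure assigns mu_c(E) = |E| (number of elements) when E is finite.
B has 4 element(s), so mu_c(B) = 4.

4


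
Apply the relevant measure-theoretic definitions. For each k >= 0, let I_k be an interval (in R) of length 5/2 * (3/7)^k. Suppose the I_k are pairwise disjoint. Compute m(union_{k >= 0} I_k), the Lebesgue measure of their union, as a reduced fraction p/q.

By countable additivity of the Lebesgue measure on pairwise disjoint measurable sets,
  m(union_{k >= 0} I_k) = sum_{k >= 0} m(I_k) = sum_{k >= 0} a * r^k,
  with a = 5/2 and r = 3/7.
Since 0 < r = 3/7 < 1, the geometric series converges:
  sum_{k >= 0} a * r^k = a / (1 - r).
  = 5/2 / (1 - 3/7)
  = 5/2 / (4/7)
  = 35/8.

35/8


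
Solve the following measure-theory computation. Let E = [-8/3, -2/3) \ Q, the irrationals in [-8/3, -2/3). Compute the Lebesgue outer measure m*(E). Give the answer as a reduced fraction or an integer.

The interval I = [-8/3, -2/3) has m(I) = -2/3 - (-8/3) = 2 (endpoints are measure-zero, so open/closed/half-open agree). Write I = (I cap Q) u (I \ Q). The rationals in I are countable, so m*(I cap Q) = 0 (cover each rational by intervals whose total length is arbitrarily small). By countable subadditivity m*(I) <= m*(I cap Q) + m*(I \ Q), hence m*(I \ Q) >= m(I) = 2. The reverse inequality m*(I \ Q) <= m*(I) = 2 is trivial since (I \ Q) is a subset of I. Therefore m*(I \ Q) = 2.

2


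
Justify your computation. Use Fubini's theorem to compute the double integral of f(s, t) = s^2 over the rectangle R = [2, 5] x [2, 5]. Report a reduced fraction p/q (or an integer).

f(s, t) is a tensor product of a function of s and a function of t, and both factors are bounded continuous (hence Lebesgue integrable) on the rectangle, so Fubini's theorem applies:
  integral_R f d(m x m) = (integral_a1^b1 s^2 ds) * (integral_a2^b2 1 dt).
Inner integral in s: integral_{2}^{5} s^2 ds = (5^3 - 2^3)/3
  = 39.
Inner integral in t: integral_{2}^{5} 1 dt = (5^1 - 2^1)/1
  = 3.
Product: (39) * (3) = 117.

117


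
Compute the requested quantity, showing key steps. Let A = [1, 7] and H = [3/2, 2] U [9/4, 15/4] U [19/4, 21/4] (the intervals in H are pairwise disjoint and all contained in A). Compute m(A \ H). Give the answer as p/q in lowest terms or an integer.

The ambient interval has length m(A) = 7 - 1 = 6.
Since the holes are disjoint and sit inside A, by finite additivity
  m(H) = sum_i (b_i - a_i), and m(A \ H) = m(A) - m(H).
Computing the hole measures:
  m(H_1) = 2 - 3/2 = 1/2.
  m(H_2) = 15/4 - 9/4 = 3/2.
  m(H_3) = 21/4 - 19/4 = 1/2.
Summed: m(H) = 1/2 + 3/2 + 1/2 = 5/2.
So m(A \ H) = 6 - 5/2 = 7/2.

7/2


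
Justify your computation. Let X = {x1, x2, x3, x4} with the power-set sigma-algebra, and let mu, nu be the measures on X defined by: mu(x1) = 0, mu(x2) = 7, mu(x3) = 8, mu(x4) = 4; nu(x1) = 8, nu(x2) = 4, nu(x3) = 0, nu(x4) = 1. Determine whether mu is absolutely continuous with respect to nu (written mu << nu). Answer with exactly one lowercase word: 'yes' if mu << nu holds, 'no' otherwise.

mu << nu means: every nu-null measurable set is also mu-null; equivalently, for every atom x, if nu({x}) = 0 then mu({x}) = 0.
Checking each atom:
  x1: nu = 8 > 0 -> no constraint.
  x2: nu = 4 > 0 -> no constraint.
  x3: nu = 0, mu = 8 > 0 -> violates mu << nu.
  x4: nu = 1 > 0 -> no constraint.
The atom(s) x3 violate the condition (nu = 0 but mu > 0). Therefore mu is NOT absolutely continuous w.r.t. nu.

no


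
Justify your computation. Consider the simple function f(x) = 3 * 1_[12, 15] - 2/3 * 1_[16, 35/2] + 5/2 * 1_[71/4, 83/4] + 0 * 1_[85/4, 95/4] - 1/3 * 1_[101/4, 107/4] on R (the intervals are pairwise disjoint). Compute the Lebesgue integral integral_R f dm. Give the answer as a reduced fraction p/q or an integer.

For a simple function f = sum_i c_i * 1_{A_i} with disjoint A_i,
  integral f dm = sum_i c_i * m(A_i).
Lengths of the A_i:
  m(A_1) = 15 - 12 = 3.
  m(A_2) = 35/2 - 16 = 3/2.
  m(A_3) = 83/4 - 71/4 = 3.
  m(A_4) = 95/4 - 85/4 = 5/2.
  m(A_5) = 107/4 - 101/4 = 3/2.
Contributions c_i * m(A_i):
  (3) * (3) = 9.
  (-2/3) * (3/2) = -1.
  (5/2) * (3) = 15/2.
  (0) * (5/2) = 0.
  (-1/3) * (3/2) = -1/2.
Total: 9 - 1 + 15/2 + 0 - 1/2 = 15.

15


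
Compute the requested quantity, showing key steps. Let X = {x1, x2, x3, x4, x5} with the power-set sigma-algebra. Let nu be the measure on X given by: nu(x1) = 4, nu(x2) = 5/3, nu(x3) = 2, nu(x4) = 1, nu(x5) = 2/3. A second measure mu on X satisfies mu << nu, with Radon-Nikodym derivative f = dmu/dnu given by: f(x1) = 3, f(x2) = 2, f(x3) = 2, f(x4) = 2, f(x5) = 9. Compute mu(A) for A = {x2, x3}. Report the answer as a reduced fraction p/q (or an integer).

By the defining property of the Radon-Nikodym derivative, for every measurable set A,
  mu(A) = integral_A f dnu.
Since nu is a discrete measure concentrated on the atoms of X, the integral over A reduces to the sum
  mu(A) = sum_{x in A} f(x) * nu({x}).
Computing each term:
  x2: f(x2) * nu(x2) = 2 * 5/3 = 10/3.
  x3: f(x3) * nu(x3) = 2 * 2 = 4.
Summing: mu(A) = 10/3 + 4 = 22/3.

22/3


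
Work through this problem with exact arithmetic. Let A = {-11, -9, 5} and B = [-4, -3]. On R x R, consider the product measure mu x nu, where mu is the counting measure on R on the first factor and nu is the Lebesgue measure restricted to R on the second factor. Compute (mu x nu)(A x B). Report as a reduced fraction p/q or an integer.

For a measurable rectangle A x B, the product measure satisfies
  (mu x nu)(A x B) = mu(A) * nu(B).
  mu(A) = 3.
  nu(B) = 1.
  (mu x nu)(A x B) = 3 * 1 = 3.

3


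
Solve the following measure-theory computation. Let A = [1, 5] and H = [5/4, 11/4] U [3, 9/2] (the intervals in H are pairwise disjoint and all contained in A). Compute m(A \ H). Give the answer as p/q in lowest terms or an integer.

The ambient interval has length m(A) = 5 - 1 = 4.
Since the holes are disjoint and sit inside A, by finite additivity
  m(H) = sum_i (b_i - a_i), and m(A \ H) = m(A) - m(H).
Computing the hole measures:
  m(H_1) = 11/4 - 5/4 = 3/2.
  m(H_2) = 9/2 - 3 = 3/2.
Summed: m(H) = 3/2 + 3/2 = 3.
So m(A \ H) = 4 - 3 = 1.

1


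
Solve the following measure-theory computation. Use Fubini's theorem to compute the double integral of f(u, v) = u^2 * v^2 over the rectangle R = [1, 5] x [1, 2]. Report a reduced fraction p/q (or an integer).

f(u, v) is a tensor product of a function of u and a function of v, and both factors are bounded continuous (hence Lebesgue integrable) on the rectangle, so Fubini's theorem applies:
  integral_R f d(m x m) = (integral_a1^b1 u^2 du) * (integral_a2^b2 v^2 dv).
Inner integral in u: integral_{1}^{5} u^2 du = (5^3 - 1^3)/3
  = 124/3.
Inner integral in v: integral_{1}^{2} v^2 dv = (2^3 - 1^3)/3
  = 7/3.
Product: (124/3) * (7/3) = 868/9.

868/9


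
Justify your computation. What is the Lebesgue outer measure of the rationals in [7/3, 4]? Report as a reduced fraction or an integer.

Q cap [7/3, 4] is countable; list its elements as q_1, q_2, ... . Fix eps > 0 and cover the k-th point by an interval of length eps * 2^(-k). The cover has total length eps * sum_{k>=1} 2^(-k) = eps, so by definition of outer measure m*(Q cap [7/3, 4]) <= eps. Since eps was arbitrary and m* >= 0, the outer measure is 0.

0


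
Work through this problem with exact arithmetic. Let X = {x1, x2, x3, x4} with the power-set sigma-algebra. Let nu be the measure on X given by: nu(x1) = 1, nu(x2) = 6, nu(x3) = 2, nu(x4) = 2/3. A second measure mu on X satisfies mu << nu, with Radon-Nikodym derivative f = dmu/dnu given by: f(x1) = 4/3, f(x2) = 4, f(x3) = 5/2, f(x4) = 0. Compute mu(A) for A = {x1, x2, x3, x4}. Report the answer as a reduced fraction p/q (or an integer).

By the defining property of the Radon-Nikodym derivative, for every measurable set A,
  mu(A) = integral_A f dnu.
Since nu is a discrete measure concentrated on the atoms of X, the integral over A reduces to the sum
  mu(A) = sum_{x in A} f(x) * nu({x}).
Computing each term:
  x1: f(x1) * nu(x1) = 4/3 * 1 = 4/3.
  x2: f(x2) * nu(x2) = 4 * 6 = 24.
  x3: f(x3) * nu(x3) = 5/2 * 2 = 5.
  x4: f(x4) * nu(x4) = 0 * 2/3 = 0.
Summing: mu(A) = 4/3 + 24 + 5 + 0 = 91/3.

91/3


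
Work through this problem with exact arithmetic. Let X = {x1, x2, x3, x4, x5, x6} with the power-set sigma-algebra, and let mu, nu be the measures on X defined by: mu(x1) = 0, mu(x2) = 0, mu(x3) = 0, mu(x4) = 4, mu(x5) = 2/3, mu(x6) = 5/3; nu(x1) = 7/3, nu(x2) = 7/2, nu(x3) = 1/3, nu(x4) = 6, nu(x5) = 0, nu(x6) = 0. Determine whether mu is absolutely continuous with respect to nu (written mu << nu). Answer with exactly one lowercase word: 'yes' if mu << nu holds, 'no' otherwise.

mu << nu means: every nu-null measurable set is also mu-null; equivalently, for every atom x, if nu({x}) = 0 then mu({x}) = 0.
Checking each atom:
  x1: nu = 7/3 > 0 -> no constraint.
  x2: nu = 7/2 > 0 -> no constraint.
  x3: nu = 1/3 > 0 -> no constraint.
  x4: nu = 6 > 0 -> no constraint.
  x5: nu = 0, mu = 2/3 > 0 -> violates mu << nu.
  x6: nu = 0, mu = 5/3 > 0 -> violates mu << nu.
The atom(s) x5, x6 violate the condition (nu = 0 but mu > 0). Therefore mu is NOT absolutely continuous w.r.t. nu.

no


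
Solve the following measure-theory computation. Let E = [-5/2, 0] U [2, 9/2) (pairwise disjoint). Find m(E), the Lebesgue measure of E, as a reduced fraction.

For pairwise disjoint intervals, m(union_i I_i) = sum_i m(I_i),
and m is invariant under swapping open/closed endpoints (single points have measure 0).
So m(E) = sum_i (b_i - a_i).
  I_1 has length 0 - (-5/2) = 5/2.
  I_2 has length 9/2 - 2 = 5/2.
Summing:
  m(E) = 5/2 + 5/2 = 5.

5


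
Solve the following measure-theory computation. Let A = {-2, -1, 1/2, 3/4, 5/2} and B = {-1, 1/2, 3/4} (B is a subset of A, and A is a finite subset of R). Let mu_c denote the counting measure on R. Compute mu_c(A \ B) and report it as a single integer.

Counting measure assigns mu_c(E) = |E| (number of elements) when E is finite. For B subset A, A \ B is the set of elements of A not in B, so |A \ B| = |A| - |B|.
|A| = 5, |B| = 3, so mu_c(A \ B) = 5 - 3 = 2.

2


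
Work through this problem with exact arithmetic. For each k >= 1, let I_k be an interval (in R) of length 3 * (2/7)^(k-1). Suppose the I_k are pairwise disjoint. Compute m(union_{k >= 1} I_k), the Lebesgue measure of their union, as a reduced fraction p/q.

By countable additivity of the Lebesgue measure on pairwise disjoint measurable sets,
  m(union_{k >= 1} I_k) = sum_{k >= 1} m(I_k) = sum_{k >= 1} a * r^(k-1),
  with a = 3 and r = 2/7.
Since 0 < r = 2/7 < 1, the geometric series converges:
  sum_{k >= 1} a * r^(k-1) = a / (1 - r).
  = 3 / (1 - 2/7)
  = 3 / (5/7)
  = 21/5.

21/5


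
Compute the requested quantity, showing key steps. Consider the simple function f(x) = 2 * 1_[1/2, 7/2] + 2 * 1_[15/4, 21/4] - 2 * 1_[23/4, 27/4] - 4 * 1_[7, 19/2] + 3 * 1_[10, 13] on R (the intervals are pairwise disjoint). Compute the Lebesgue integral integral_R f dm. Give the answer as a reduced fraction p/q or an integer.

For a simple function f = sum_i c_i * 1_{A_i} with disjoint A_i,
  integral f dm = sum_i c_i * m(A_i).
Lengths of the A_i:
  m(A_1) = 7/2 - 1/2 = 3.
  m(A_2) = 21/4 - 15/4 = 3/2.
  m(A_3) = 27/4 - 23/4 = 1.
  m(A_4) = 19/2 - 7 = 5/2.
  m(A_5) = 13 - 10 = 3.
Contributions c_i * m(A_i):
  (2) * (3) = 6.
  (2) * (3/2) = 3.
  (-2) * (1) = -2.
  (-4) * (5/2) = -10.
  (3) * (3) = 9.
Total: 6 + 3 - 2 - 10 + 9 = 6.

6


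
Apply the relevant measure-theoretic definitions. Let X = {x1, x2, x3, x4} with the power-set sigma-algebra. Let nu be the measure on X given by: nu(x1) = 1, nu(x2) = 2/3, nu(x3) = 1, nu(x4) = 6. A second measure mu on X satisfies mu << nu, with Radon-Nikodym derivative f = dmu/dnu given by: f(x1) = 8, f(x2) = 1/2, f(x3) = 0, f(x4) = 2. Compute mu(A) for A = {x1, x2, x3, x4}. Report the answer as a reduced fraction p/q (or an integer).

By the defining property of the Radon-Nikodym derivative, for every measurable set A,
  mu(A) = integral_A f dnu.
Since nu is a discrete measure concentrated on the atoms of X, the integral over A reduces to the sum
  mu(A) = sum_{x in A} f(x) * nu({x}).
Computing each term:
  x1: f(x1) * nu(x1) = 8 * 1 = 8.
  x2: f(x2) * nu(x2) = 1/2 * 2/3 = 1/3.
  x3: f(x3) * nu(x3) = 0 * 1 = 0.
  x4: f(x4) * nu(x4) = 2 * 6 = 12.
Summing: mu(A) = 8 + 1/3 + 0 + 12 = 61/3.

61/3


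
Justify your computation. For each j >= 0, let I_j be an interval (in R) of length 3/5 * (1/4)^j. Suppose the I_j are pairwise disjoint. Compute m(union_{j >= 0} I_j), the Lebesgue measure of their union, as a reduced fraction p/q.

By countable additivity of the Lebesgue measure on pairwise disjoint measurable sets,
  m(union_{j >= 0} I_j) = sum_{j >= 0} m(I_j) = sum_{j >= 0} a * r^j,
  with a = 3/5 and r = 1/4.
Since 0 < r = 1/4 < 1, the geometric series converges:
  sum_{j >= 0} a * r^j = a / (1 - r).
  = 3/5 / (1 - 1/4)
  = 3/5 / (3/4)
  = 4/5.

4/5


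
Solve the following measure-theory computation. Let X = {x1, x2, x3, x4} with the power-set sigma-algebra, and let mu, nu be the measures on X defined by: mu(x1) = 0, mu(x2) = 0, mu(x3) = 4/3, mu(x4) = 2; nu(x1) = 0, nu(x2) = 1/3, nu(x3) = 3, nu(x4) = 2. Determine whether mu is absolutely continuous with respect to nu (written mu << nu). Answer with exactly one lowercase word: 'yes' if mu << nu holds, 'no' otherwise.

mu << nu means: every nu-null measurable set is also mu-null; equivalently, for every atom x, if nu({x}) = 0 then mu({x}) = 0.
Checking each atom:
  x1: nu = 0, mu = 0 -> consistent with mu << nu.
  x2: nu = 1/3 > 0 -> no constraint.
  x3: nu = 3 > 0 -> no constraint.
  x4: nu = 2 > 0 -> no constraint.
No atom violates the condition. Therefore mu << nu.

yes


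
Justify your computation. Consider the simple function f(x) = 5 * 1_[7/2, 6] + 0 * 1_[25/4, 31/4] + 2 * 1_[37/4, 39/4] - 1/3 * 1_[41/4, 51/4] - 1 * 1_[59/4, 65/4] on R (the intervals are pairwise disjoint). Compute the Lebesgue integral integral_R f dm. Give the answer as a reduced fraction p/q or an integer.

For a simple function f = sum_i c_i * 1_{A_i} with disjoint A_i,
  integral f dm = sum_i c_i * m(A_i).
Lengths of the A_i:
  m(A_1) = 6 - 7/2 = 5/2.
  m(A_2) = 31/4 - 25/4 = 3/2.
  m(A_3) = 39/4 - 37/4 = 1/2.
  m(A_4) = 51/4 - 41/4 = 5/2.
  m(A_5) = 65/4 - 59/4 = 3/2.
Contributions c_i * m(A_i):
  (5) * (5/2) = 25/2.
  (0) * (3/2) = 0.
  (2) * (1/2) = 1.
  (-1/3) * (5/2) = -5/6.
  (-1) * (3/2) = -3/2.
Total: 25/2 + 0 + 1 - 5/6 - 3/2 = 67/6.

67/6


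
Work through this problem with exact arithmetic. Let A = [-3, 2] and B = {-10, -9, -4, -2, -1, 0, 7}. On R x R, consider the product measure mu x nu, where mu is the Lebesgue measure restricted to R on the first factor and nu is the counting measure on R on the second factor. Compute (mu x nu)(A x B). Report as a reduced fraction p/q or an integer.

For a measurable rectangle A x B, the product measure satisfies
  (mu x nu)(A x B) = mu(A) * nu(B).
  mu(A) = 5.
  nu(B) = 7.
  (mu x nu)(A x B) = 5 * 7 = 35.

35


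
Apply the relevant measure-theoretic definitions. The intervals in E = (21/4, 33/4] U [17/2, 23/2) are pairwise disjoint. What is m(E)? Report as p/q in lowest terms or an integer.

For pairwise disjoint intervals, m(union_i I_i) = sum_i m(I_i),
and m is invariant under swapping open/closed endpoints (single points have measure 0).
So m(E) = sum_i (b_i - a_i).
  I_1 has length 33/4 - 21/4 = 3.
  I_2 has length 23/2 - 17/2 = 3.
Summing:
  m(E) = 3 + 3 = 6.

6


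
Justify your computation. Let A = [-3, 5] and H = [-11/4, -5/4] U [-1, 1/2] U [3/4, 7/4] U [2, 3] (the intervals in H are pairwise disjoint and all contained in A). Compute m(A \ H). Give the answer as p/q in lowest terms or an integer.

The ambient interval has length m(A) = 5 - (-3) = 8.
Since the holes are disjoint and sit inside A, by finite additivity
  m(H) = sum_i (b_i - a_i), and m(A \ H) = m(A) - m(H).
Computing the hole measures:
  m(H_1) = -5/4 - (-11/4) = 3/2.
  m(H_2) = 1/2 - (-1) = 3/2.
  m(H_3) = 7/4 - 3/4 = 1.
  m(H_4) = 3 - 2 = 1.
Summed: m(H) = 3/2 + 3/2 + 1 + 1 = 5.
So m(A \ H) = 8 - 5 = 3.

3


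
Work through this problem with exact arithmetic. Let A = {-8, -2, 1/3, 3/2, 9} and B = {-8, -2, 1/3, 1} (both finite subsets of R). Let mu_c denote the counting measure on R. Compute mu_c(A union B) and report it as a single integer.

Counting measure on a finite set equals cardinality. By inclusion-exclusion, |A union B| = |A| + |B| - |A cap B|.
|A| = 5, |B| = 4, |A cap B| = 3.
So mu_c(A union B) = 5 + 4 - 3 = 6.

6


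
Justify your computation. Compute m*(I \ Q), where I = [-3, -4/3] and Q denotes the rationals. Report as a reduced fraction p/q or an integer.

The interval I = [-3, -4/3] has m(I) = -4/3 - (-3) = 5/3 (endpoints are measure-zero, so open/closed/half-open agree). Write I = (I cap Q) u (I \ Q). The rationals in I are countable, so m*(I cap Q) = 0 (cover each rational by intervals whose total length is arbitrarily small). By countable subadditivity m*(I) <= m*(I cap Q) + m*(I \ Q), hence m*(I \ Q) >= m(I) = 5/3. The reverse inequality m*(I \ Q) <= m*(I) = 5/3 is trivial since (I \ Q) is a subset of I. Therefore m*(I \ Q) = 5/3.

5/3


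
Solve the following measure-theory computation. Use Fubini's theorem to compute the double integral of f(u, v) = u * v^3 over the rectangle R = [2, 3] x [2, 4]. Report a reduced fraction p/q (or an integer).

f(u, v) is a tensor product of a function of u and a function of v, and both factors are bounded continuous (hence Lebesgue integrable) on the rectangle, so Fubini's theorem applies:
  integral_R f d(m x m) = (integral_a1^b1 u du) * (integral_a2^b2 v^3 dv).
Inner integral in u: integral_{2}^{3} u du = (3^2 - 2^2)/2
  = 5/2.
Inner integral in v: integral_{2}^{4} v^3 dv = (4^4 - 2^4)/4
  = 60.
Product: (5/2) * (60) = 150.

150


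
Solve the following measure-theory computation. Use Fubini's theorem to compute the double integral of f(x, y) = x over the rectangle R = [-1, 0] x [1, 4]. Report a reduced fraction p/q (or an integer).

f(x, y) is a tensor product of a function of x and a function of y, and both factors are bounded continuous (hence Lebesgue integrable) on the rectangle, so Fubini's theorem applies:
  integral_R f d(m x m) = (integral_a1^b1 x dx) * (integral_a2^b2 1 dy).
Inner integral in x: integral_{-1}^{0} x dx = (0^2 - (-1)^2)/2
  = -1/2.
Inner integral in y: integral_{1}^{4} 1 dy = (4^1 - 1^1)/1
  = 3.
Product: (-1/2) * (3) = -3/2.

-3/2


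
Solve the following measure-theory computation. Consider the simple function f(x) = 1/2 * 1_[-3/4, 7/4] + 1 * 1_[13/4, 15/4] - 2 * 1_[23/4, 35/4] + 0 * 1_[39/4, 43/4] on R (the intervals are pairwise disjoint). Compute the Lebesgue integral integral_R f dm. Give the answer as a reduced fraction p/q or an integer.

For a simple function f = sum_i c_i * 1_{A_i} with disjoint A_i,
  integral f dm = sum_i c_i * m(A_i).
Lengths of the A_i:
  m(A_1) = 7/4 - (-3/4) = 5/2.
  m(A_2) = 15/4 - 13/4 = 1/2.
  m(A_3) = 35/4 - 23/4 = 3.
  m(A_4) = 43/4 - 39/4 = 1.
Contributions c_i * m(A_i):
  (1/2) * (5/2) = 5/4.
  (1) * (1/2) = 1/2.
  (-2) * (3) = -6.
  (0) * (1) = 0.
Total: 5/4 + 1/2 - 6 + 0 = -17/4.

-17/4


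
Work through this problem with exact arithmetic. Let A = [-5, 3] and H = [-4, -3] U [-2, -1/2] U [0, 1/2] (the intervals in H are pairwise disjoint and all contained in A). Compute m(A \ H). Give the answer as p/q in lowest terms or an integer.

The ambient interval has length m(A) = 3 - (-5) = 8.
Since the holes are disjoint and sit inside A, by finite additivity
  m(H) = sum_i (b_i - a_i), and m(A \ H) = m(A) - m(H).
Computing the hole measures:
  m(H_1) = -3 - (-4) = 1.
  m(H_2) = -1/2 - (-2) = 3/2.
  m(H_3) = 1/2 - 0 = 1/2.
Summed: m(H) = 1 + 3/2 + 1/2 = 3.
So m(A \ H) = 8 - 3 = 5.

5


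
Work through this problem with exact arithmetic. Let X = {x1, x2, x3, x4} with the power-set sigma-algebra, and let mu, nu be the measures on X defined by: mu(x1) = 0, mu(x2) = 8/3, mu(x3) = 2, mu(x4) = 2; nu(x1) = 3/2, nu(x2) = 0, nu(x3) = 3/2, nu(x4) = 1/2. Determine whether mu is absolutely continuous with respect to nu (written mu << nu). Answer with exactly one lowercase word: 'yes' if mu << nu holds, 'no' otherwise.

mu << nu means: every nu-null measurable set is also mu-null; equivalently, for every atom x, if nu({x}) = 0 then mu({x}) = 0.
Checking each atom:
  x1: nu = 3/2 > 0 -> no constraint.
  x2: nu = 0, mu = 8/3 > 0 -> violates mu << nu.
  x3: nu = 3/2 > 0 -> no constraint.
  x4: nu = 1/2 > 0 -> no constraint.
The atom(s) x2 violate the condition (nu = 0 but mu > 0). Therefore mu is NOT absolutely continuous w.r.t. nu.

no


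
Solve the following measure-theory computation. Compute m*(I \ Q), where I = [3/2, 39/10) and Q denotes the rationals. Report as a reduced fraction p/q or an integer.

The interval I = [3/2, 39/10) has m(I) = 39/10 - 3/2 = 12/5 (endpoints are measure-zero, so open/closed/half-open agree). Write I = (I cap Q) u (I \ Q). The rationals in I are countable, so m*(I cap Q) = 0 (cover each rational by intervals whose total length is arbitrarily small). By countable subadditivity m*(I) <= m*(I cap Q) + m*(I \ Q), hence m*(I \ Q) >= m(I) = 12/5. The reverse inequality m*(I \ Q) <= m*(I) = 12/5 is trivial since (I \ Q) is a subset of I. Therefore m*(I \ Q) = 12/5.

12/5


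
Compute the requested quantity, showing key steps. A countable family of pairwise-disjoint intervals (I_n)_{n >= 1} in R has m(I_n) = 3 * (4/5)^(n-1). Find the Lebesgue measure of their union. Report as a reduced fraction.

By countable additivity of the Lebesgue measure on pairwise disjoint measurable sets,
  m(union_{n >= 1} I_n) = sum_{n >= 1} m(I_n) = sum_{n >= 1} a * r^(n-1),
  with a = 3 and r = 4/5.
Since 0 < r = 4/5 < 1, the geometric series converges:
  sum_{n >= 1} a * r^(n-1) = a / (1 - r).
  = 3 / (1 - 4/5)
  = 3 / (1/5)
  = 15.

15


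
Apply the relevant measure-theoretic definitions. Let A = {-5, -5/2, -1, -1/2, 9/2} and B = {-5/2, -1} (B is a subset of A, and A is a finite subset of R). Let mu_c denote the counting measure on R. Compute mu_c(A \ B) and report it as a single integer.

Counting measure assigns mu_c(E) = |E| (number of elements) when E is finite. For B subset A, A \ B is the set of elements of A not in B, so |A \ B| = |A| - |B|.
|A| = 5, |B| = 2, so mu_c(A \ B) = 5 - 2 = 3.

3


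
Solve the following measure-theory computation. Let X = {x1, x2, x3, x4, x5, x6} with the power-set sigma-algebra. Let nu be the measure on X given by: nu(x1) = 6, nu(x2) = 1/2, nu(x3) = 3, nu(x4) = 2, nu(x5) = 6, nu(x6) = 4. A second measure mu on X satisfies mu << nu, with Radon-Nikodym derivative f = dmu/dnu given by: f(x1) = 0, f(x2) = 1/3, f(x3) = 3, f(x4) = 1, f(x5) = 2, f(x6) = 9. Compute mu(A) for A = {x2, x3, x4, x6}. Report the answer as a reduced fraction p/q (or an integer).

By the defining property of the Radon-Nikodym derivative, for every measurable set A,
  mu(A) = integral_A f dnu.
Since nu is a discrete measure concentrated on the atoms of X, the integral over A reduces to the sum
  mu(A) = sum_{x in A} f(x) * nu({x}).
Computing each term:
  x2: f(x2) * nu(x2) = 1/3 * 1/2 = 1/6.
  x3: f(x3) * nu(x3) = 3 * 3 = 9.
  x4: f(x4) * nu(x4) = 1 * 2 = 2.
  x6: f(x6) * nu(x6) = 9 * 4 = 36.
Summing: mu(A) = 1/6 + 9 + 2 + 36 = 283/6.

283/6


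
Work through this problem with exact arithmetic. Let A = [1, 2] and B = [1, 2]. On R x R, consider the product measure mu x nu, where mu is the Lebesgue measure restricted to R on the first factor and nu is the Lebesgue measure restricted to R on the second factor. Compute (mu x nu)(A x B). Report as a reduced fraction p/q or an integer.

For a measurable rectangle A x B, the product measure satisfies
  (mu x nu)(A x B) = mu(A) * nu(B).
  mu(A) = 1.
  nu(B) = 1.
  (mu x nu)(A x B) = 1 * 1 = 1.

1


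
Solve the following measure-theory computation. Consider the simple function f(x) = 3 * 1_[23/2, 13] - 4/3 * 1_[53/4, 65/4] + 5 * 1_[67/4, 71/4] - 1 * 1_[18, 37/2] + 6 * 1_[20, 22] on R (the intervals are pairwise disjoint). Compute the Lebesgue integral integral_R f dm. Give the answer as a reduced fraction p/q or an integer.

For a simple function f = sum_i c_i * 1_{A_i} with disjoint A_i,
  integral f dm = sum_i c_i * m(A_i).
Lengths of the A_i:
  m(A_1) = 13 - 23/2 = 3/2.
  m(A_2) = 65/4 - 53/4 = 3.
  m(A_3) = 71/4 - 67/4 = 1.
  m(A_4) = 37/2 - 18 = 1/2.
  m(A_5) = 22 - 20 = 2.
Contributions c_i * m(A_i):
  (3) * (3/2) = 9/2.
  (-4/3) * (3) = -4.
  (5) * (1) = 5.
  (-1) * (1/2) = -1/2.
  (6) * (2) = 12.
Total: 9/2 - 4 + 5 - 1/2 + 12 = 17.

17


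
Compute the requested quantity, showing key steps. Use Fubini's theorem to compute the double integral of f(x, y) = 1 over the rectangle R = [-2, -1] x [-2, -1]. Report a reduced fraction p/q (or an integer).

f(x, y) is a tensor product of a function of x and a function of y, and both factors are bounded continuous (hence Lebesgue integrable) on the rectangle, so Fubini's theorem applies:
  integral_R f d(m x m) = (integral_a1^b1 1 dx) * (integral_a2^b2 1 dy).
Inner integral in x: integral_{-2}^{-1} 1 dx = ((-1)^1 - (-2)^1)/1
  = 1.
Inner integral in y: integral_{-2}^{-1} 1 dy = ((-1)^1 - (-2)^1)/1
  = 1.
Product: (1) * (1) = 1.

1


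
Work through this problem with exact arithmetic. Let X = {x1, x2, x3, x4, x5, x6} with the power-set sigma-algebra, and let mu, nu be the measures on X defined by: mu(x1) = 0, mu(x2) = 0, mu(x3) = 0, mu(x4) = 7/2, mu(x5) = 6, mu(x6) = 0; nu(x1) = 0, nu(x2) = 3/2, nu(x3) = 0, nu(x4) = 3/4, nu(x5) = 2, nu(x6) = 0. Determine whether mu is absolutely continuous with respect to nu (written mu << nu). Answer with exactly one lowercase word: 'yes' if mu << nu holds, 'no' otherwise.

mu << nu means: every nu-null measurable set is also mu-null; equivalently, for every atom x, if nu({x}) = 0 then mu({x}) = 0.
Checking each atom:
  x1: nu = 0, mu = 0 -> consistent with mu << nu.
  x2: nu = 3/2 > 0 -> no constraint.
  x3: nu = 0, mu = 0 -> consistent with mu << nu.
  x4: nu = 3/4 > 0 -> no constraint.
  x5: nu = 2 > 0 -> no constraint.
  x6: nu = 0, mu = 0 -> consistent with mu << nu.
No atom violates the condition. Therefore mu << nu.

yes


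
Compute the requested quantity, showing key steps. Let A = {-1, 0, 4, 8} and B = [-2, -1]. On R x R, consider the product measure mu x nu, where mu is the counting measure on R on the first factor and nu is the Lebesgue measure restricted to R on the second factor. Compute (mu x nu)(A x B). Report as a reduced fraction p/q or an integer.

For a measurable rectangle A x B, the product measure satisfies
  (mu x nu)(A x B) = mu(A) * nu(B).
  mu(A) = 4.
  nu(B) = 1.
  (mu x nu)(A x B) = 4 * 1 = 4.

4


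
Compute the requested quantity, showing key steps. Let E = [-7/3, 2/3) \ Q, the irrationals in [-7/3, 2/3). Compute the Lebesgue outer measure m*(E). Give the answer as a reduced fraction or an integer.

The interval I = [-7/3, 2/3) has m(I) = 2/3 - (-7/3) = 3 (endpoints are measure-zero, so open/closed/half-open agree). Write I = (I cap Q) u (I \ Q). The rationals in I are countable, so m*(I cap Q) = 0 (cover each rational by intervals whose total length is arbitrarily small). By countable subadditivity m*(I) <= m*(I cap Q) + m*(I \ Q), hence m*(I \ Q) >= m(I) = 3. The reverse inequality m*(I \ Q) <= m*(I) = 3 is trivial since (I \ Q) is a subset of I. Therefore m*(I \ Q) = 3.

3


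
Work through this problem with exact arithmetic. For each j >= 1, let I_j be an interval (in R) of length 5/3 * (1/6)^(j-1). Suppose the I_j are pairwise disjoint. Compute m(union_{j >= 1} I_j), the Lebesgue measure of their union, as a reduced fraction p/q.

By countable additivity of the Lebesgue measure on pairwise disjoint measurable sets,
  m(union_{j >= 1} I_j) = sum_{j >= 1} m(I_j) = sum_{j >= 1} a * r^(j-1),
  with a = 5/3 and r = 1/6.
Since 0 < r = 1/6 < 1, the geometric series converges:
  sum_{j >= 1} a * r^(j-1) = a / (1 - r).
  = 5/3 / (1 - 1/6)
  = 5/3 / (5/6)
  = 2.

2


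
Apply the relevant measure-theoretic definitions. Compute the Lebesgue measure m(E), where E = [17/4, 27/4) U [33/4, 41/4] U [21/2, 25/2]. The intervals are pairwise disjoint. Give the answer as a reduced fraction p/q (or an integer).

For pairwise disjoint intervals, m(union_i I_i) = sum_i m(I_i),
and m is invariant under swapping open/closed endpoints (single points have measure 0).
So m(E) = sum_i (b_i - a_i).
  I_1 has length 27/4 - 17/4 = 5/2.
  I_2 has length 41/4 - 33/4 = 2.
  I_3 has length 25/2 - 21/2 = 2.
Summing:
  m(E) = 5/2 + 2 + 2 = 13/2.

13/2


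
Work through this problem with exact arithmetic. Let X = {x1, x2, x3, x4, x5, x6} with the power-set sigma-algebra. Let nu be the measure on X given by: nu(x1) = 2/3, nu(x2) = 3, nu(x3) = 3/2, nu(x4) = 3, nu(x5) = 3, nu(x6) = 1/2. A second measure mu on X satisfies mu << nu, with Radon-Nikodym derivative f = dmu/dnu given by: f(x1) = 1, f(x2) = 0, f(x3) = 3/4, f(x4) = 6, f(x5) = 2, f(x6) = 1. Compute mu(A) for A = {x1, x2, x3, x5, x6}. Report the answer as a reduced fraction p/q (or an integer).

By the defining property of the Radon-Nikodym derivative, for every measurable set A,
  mu(A) = integral_A f dnu.
Since nu is a discrete measure concentrated on the atoms of X, the integral over A reduces to the sum
  mu(A) = sum_{x in A} f(x) * nu({x}).
Computing each term:
  x1: f(x1) * nu(x1) = 1 * 2/3 = 2/3.
  x2: f(x2) * nu(x2) = 0 * 3 = 0.
  x3: f(x3) * nu(x3) = 3/4 * 3/2 = 9/8.
  x5: f(x5) * nu(x5) = 2 * 3 = 6.
  x6: f(x6) * nu(x6) = 1 * 1/2 = 1/2.
Summing: mu(A) = 2/3 + 0 + 9/8 + 6 + 1/2 = 199/24.

199/24


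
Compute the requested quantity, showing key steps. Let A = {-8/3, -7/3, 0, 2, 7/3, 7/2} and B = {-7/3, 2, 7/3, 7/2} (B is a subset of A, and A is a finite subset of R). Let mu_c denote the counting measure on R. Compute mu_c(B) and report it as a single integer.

Counting measure assigns mu_c(E) = |E| (number of elements) when E is finite.
B has 4 element(s), so mu_c(B) = 4.

4
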